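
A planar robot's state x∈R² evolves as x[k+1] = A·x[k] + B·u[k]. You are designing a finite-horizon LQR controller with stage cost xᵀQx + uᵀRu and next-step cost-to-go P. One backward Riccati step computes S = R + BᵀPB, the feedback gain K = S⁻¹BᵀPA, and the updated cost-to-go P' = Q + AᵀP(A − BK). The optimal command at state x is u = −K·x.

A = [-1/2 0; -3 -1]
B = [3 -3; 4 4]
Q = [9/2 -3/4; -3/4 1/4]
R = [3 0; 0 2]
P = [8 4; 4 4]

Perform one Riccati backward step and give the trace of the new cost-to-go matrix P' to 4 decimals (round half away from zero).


BᵀP = [40.0000 28.0000; -8.0000 4.0000]
S = R + BᵀPB = [3 0; 0 2] + [232.0000 -8.0000; -8.0000 40.0000] = [235.0000 -8.0000; -8.0000 42.0000]
BᵀPA = [-104.0000 -28.0000; -8.0000 -4.0000]
K = S⁻¹·BᵀPA = [-0.4520 -0.1232; -0.2766 -0.1187]
A−BK = [0.0262 0.0135; -0.0859 -0.0324]
AᵀP(A−BK) = [0.7828 0.2386; 0.2386 0.0759]
P' = Q + AᵀP(A−BK) = [5.2828 -0.5114; -0.5114 0.3259]
tr(P') = 5.6087

5.6087


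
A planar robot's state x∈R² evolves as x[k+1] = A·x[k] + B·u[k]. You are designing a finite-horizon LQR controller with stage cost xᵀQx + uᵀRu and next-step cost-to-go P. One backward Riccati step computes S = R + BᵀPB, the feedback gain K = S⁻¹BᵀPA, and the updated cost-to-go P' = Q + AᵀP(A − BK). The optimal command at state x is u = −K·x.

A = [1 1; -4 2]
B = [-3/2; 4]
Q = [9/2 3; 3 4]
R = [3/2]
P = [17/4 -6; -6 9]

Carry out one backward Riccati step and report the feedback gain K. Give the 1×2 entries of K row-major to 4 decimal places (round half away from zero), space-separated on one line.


BᵀP = [-30.3750 45.0000]
S = R + BᵀPB = [3/2] + [225.5625] = [227.0625]
BᵀPA = [-210.3750 59.6250]
K = S⁻¹·BᵀPA = [-0.9265 0.2626]
A−BK = [-0.3898 1.3939; -0.2940 0.9496]
AᵀP(A−BK) = [1.3361 -0.5070; -0.5070 0.5929]
P' = Q + AᵀP(A−BK) = [5.8361 2.4930; 2.4930 4.5929]
tr(P') = 10.4290

-0.9265 0.2626


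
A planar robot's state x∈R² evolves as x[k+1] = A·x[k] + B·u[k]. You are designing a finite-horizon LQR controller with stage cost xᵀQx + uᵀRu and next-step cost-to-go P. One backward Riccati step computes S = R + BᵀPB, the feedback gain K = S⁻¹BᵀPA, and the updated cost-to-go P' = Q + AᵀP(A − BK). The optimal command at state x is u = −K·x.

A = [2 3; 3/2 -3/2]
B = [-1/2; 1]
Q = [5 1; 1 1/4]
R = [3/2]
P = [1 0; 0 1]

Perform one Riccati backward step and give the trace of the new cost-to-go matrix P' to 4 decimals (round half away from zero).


19.3864

BᵀP = [-0.5000 1.0000]
S = R + BᵀPB = [3/2] + [1.2500] = [2.7500]
BᵀPA = [0.5000 -3.0000]
K = S⁻¹·BᵀPA = [0.1818 -1.0909]
A−BK = [2.0909 2.4545; 1.3182 -0.4091]
AᵀP(A−BK) = [6.1591 4.2955; 4.2955 7.9773]
P' = Q + AᵀP(A−BK) = [11.1591 5.2955; 5.2955 8.2273]
tr(P') = 19.3864


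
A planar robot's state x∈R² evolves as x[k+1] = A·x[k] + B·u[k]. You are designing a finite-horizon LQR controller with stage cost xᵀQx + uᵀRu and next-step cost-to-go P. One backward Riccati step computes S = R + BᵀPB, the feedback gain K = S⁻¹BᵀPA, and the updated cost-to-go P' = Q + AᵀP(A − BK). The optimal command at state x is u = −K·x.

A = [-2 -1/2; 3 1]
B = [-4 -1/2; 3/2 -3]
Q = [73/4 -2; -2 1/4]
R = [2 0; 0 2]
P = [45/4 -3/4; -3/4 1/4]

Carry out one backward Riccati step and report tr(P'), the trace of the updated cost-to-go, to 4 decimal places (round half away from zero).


BᵀP = [-46.1250 3.3750; -3.3750 -0.3750]
S = R + BᵀPB = [2 0; 0 2] + [189.5625 12.9375; 12.9375 2.8125] = [191.5625 12.9375; 12.9375 4.8125]
BᵀPA = [102.3750 26.4375; 5.6250 1.3125]
K = S⁻¹·BᵀPA = [0.5565 0.1461; -0.3273 -0.1201]
A−BK = [0.0625 0.0244; 1.1834 0.4206]
AᵀP(A−BK) = [1.1168 0.3414; 0.3414 0.1071]
P' = Q + AᵀP(A−BK) = [19.3668 -1.6586; -1.6586 0.3571]
tr(P') = 19.7238

19.7238


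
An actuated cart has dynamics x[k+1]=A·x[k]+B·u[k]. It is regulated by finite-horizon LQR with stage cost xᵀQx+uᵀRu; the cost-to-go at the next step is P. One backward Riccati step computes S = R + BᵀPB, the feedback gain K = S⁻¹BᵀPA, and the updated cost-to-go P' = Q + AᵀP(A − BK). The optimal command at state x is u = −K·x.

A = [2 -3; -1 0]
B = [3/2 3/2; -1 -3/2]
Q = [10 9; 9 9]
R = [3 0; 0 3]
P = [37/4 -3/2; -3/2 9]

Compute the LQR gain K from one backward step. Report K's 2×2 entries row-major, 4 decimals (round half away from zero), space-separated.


0.7215 -1.3682 0.3776 0.1234

BᵀP = [15.3750 -11.2500; 16.1250 -15.7500]
S = R + BᵀPB = [3 0; 0 3] + [34.3125 39.9375; 39.9375 47.8125] = [37.3125 39.9375; 39.9375 50.8125]
BᵀPA = [42.0000 -46.1250; 48.0000 -48.3750]
K = S⁻¹·BᵀPA = [0.7215 -1.3682; 0.3776 0.1234]
A−BK = [0.3514 -1.1327; 0.2879 -1.1832]
AᵀP(A−BK) = [3.5738 -8.4561; -8.4561 26.1084]
P' = Q + AᵀP(A−BK) = [13.5738 0.5439; 0.5439 35.1084]
tr(P') = 48.6822


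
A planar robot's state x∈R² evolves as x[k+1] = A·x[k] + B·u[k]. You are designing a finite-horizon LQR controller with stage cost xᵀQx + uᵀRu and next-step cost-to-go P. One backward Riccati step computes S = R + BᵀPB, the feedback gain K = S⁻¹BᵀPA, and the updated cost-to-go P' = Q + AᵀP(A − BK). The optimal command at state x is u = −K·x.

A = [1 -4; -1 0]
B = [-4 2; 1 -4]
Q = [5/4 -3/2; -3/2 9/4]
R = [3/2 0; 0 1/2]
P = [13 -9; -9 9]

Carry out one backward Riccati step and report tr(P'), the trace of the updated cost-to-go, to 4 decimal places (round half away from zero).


BᵀP = [-61.0000 45.0000; 62.0000 -54.0000]
S = R + BᵀPB = [3/2 0; 0 1/2] + [289.0000 -302.0000; -302.0000 340.0000] = [290.5000 -302.0000; -302.0000 340.5000]
BᵀPA = [-106.0000 244.0000; 116.0000 -248.0000]
K = S⁻¹·BᵀPA = [-0.1376 1.0616; 0.2186 0.2132]
A−BK = [0.0124 -0.1801; 0.0122 -0.2088]
AᵀP(A−BK) = [0.0529 -0.2046; -0.2046 1.8503]
P' = Q + AᵀP(A−BK) = [1.3029 -1.7046; -1.7046 4.1003]
tr(P') = 5.4032

5.4032


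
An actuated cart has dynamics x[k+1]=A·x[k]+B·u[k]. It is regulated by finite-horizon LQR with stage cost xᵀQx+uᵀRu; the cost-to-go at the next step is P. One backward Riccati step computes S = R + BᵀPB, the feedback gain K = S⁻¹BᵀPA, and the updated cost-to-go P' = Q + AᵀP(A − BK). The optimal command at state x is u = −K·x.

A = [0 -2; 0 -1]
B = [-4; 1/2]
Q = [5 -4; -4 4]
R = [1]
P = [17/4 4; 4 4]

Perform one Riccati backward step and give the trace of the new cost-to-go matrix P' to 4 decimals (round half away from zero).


10.1481

BᵀP = [-15.0000 -14.0000]
S = R + BᵀPB = [1] + [53.0000] = [54.0000]
BᵀPA = [0.0000 44.0000]
K = S⁻¹·BᵀPA = [0.0000 0.8148]
A−BK = [0.0000 1.2593; 0.0000 -1.4074]
AᵀP(A−BK) = [0.0000 0.0000; 0.0000 1.1481]
P' = Q + AᵀP(A−BK) = [5.0000 -4.0000; -4.0000 5.1481]
tr(P') = 10.1481


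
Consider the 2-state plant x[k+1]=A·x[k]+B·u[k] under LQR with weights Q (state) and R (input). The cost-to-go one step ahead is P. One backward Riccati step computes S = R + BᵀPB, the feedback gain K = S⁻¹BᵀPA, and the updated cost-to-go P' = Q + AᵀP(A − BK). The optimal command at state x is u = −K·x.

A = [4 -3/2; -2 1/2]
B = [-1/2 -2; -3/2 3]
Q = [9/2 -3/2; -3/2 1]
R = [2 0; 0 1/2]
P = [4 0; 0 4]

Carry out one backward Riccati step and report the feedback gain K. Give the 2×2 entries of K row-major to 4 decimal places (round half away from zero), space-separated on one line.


BᵀP = [-2.0000 -6.0000; -8.0000 12.0000]
S = R + BᵀPB = [2 0; 0 1/2] + [10.0000 -14.0000; -14.0000 52.0000] = [12.0000 -14.0000; -14.0000 52.5000]
BᵀPA = [4.0000 0.0000; -56.0000 18.0000]
K = S⁻¹·BᵀPA = [-1.3226 0.5806; -1.4194 0.4977]
A−BK = [0.5000 -0.2143; 0.2742 -0.1221]
AᵀP(A−BK) = [5.8065 -2.4516; -2.4516 1.0415]
P' = Q + AᵀP(A−BK) = [10.3065 -3.9516; -3.9516 2.0415]
tr(P') = 12.3479

-1.3226 0.5806 -1.4194 0.4977


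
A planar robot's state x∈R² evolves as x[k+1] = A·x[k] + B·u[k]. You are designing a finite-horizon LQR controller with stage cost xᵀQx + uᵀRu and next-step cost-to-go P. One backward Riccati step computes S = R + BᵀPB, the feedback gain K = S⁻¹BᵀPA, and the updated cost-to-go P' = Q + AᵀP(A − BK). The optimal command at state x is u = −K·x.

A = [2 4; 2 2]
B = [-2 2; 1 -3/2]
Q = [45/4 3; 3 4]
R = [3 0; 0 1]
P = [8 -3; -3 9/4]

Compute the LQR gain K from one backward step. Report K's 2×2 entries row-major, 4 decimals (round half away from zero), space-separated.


-0.3782 -0.6691 0.0571 0.5270

BᵀP = [-19.0000 8.2500; 20.5000 -9.3750]
S = R + BᵀPB = [3 0; 0 1] + [46.2500 -50.3750; -50.3750 55.0625] = [49.2500 -50.3750; -50.3750 56.0625]
BᵀPA = [-21.5000 -59.5000; 22.2500 63.2500]
K = S⁻¹·BᵀPA = [-0.3782 -0.6691; 0.0571 0.5270]
A−BK = [1.1295 1.6078; 2.4638 3.4596]
AᵀP(A−BK) = [7.5994 10.8890; 10.8890 15.8568]
P' = Q + AᵀP(A−BK) = [18.8494 13.8890; 13.8890 19.8568]
tr(P') = 38.7062


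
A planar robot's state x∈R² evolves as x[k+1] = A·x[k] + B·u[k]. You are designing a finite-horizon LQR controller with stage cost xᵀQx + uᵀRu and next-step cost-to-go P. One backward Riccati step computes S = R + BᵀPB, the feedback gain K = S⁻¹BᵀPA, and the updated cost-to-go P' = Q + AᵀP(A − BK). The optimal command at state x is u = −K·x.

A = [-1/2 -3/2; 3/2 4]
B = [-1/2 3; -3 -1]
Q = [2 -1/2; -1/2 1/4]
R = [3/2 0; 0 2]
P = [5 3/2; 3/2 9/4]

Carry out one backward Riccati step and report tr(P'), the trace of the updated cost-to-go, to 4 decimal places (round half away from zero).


BᵀP = [-7.0000 -7.5000; 13.5000 2.2500]
S = R + BᵀPB = [3/2 0; 0 2] + [26.0000 -13.5000; -13.5000 38.2500] = [27.5000 -13.5000; -13.5000 40.2500]
BᵀPA = [-7.7500 -19.5000; -3.3750 -11.2500]
K = S⁻¹·BᵀPA = [-0.3866 -1.0131; -0.2135 -0.6193]
A−BK = [-0.0527 -0.1486; 0.1265 0.3414]
AᵀP(A−BK) = [0.3453 0.9332; 0.9332 2.5271]
P' = Q + AᵀP(A−BK) = [2.3453 0.4332; 0.4332 2.7771]
tr(P') = 5.1224

5.1224


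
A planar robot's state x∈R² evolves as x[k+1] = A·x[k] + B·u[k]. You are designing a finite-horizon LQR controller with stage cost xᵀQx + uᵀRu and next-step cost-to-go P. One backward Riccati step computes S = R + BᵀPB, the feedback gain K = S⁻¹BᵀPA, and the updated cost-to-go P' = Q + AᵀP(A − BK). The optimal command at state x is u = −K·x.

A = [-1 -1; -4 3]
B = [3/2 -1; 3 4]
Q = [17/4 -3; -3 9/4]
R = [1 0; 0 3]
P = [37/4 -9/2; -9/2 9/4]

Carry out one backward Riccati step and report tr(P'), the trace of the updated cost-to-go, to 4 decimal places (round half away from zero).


9.1154

BᵀP = [0.3750 0.0000; -27.2500 13.5000]
S = R + BᵀPB = [1 0; 0 3] + [0.5625 -0.3750; -0.3750 81.2500] = [1.5625 -0.3750; -0.3750 84.2500]
BᵀPA = [-0.3750 -0.3750; -26.7500 67.7500]
K = S⁻¹·BᵀPA = [-0.3165 -0.0471; -0.3189 0.8039]
A−BK = [-0.8441 -0.1255; -1.7747 -0.0746]
AᵀP(A−BK) = [0.6003 -0.7621; -0.7621 2.0151]
P' = Q + AᵀP(A−BK) = [4.8503 -3.7621; -3.7621 4.2651]
tr(P') = 9.1154


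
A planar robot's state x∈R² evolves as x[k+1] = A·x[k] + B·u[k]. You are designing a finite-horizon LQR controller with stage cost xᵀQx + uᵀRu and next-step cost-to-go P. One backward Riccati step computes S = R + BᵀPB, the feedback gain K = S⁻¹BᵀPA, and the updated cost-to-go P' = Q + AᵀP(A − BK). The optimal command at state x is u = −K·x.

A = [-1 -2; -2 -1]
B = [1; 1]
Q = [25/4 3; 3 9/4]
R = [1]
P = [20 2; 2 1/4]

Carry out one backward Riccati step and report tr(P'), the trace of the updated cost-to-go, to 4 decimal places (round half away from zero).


13.2228

BᵀP = [22.0000 2.2500]
S = R + BᵀPB = [1] + [24.2500] = [25.2500]
BᵀPA = [-26.5000 -46.2500]
K = S⁻¹·BᵀPA = [-1.0495 -1.8317]
A−BK = [0.0495 -0.1683; -0.9505 0.8317]
AᵀP(A−BK) = [1.1881 1.9604; 1.9604 3.5347]
P' = Q + AᵀP(A−BK) = [7.4381 4.9604; 4.9604 5.7847]
tr(P') = 13.2228


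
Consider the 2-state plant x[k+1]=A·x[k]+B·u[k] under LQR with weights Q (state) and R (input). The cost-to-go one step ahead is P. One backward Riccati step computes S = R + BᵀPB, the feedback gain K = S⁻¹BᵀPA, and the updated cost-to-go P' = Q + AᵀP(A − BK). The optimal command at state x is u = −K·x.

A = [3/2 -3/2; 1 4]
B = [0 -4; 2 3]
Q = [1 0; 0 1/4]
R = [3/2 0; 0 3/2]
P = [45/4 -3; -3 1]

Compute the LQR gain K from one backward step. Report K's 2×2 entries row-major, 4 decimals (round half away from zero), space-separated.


0.2621 0.4276 -0.2814 0.4883

BᵀP = [-6.0000 2.0000; -54.0000 15.0000]
S = R + BᵀPB = [3/2 0; 0 3/2] + [4.0000 30.0000; 30.0000 261.0000] = [5.5000 30.0000; 30.0000 262.5000]
BᵀPA = [-7.0000 17.0000; -66.0000 141.0000]
K = S⁻¹·BᵀPA = [0.2621 0.4276; -0.2814 0.4883]
A−BK = [0.3745 0.4531; 1.3200 1.6800]
AᵀP(A−BK) = [0.5759 0.4068; 0.4068 1.1966]
P' = Q + AᵀP(A−BK) = [1.5759 0.4068; 0.4068 1.4466]
tr(P') = 3.0226


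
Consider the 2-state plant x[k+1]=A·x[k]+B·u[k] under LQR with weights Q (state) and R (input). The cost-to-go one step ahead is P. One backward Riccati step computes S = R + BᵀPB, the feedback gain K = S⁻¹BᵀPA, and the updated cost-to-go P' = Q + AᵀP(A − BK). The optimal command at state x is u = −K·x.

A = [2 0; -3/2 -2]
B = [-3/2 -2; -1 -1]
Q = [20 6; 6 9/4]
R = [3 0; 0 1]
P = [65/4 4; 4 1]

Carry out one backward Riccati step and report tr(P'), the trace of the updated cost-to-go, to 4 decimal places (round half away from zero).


BᵀP = [-28.3750 -7.0000; -36.5000 -9.0000]
S = R + BᵀPB = [3 0; 0 1] + [49.5625 63.7500; 63.7500 82.0000] = [52.5625 63.7500; 63.7500 83.0000]
BᵀPA = [-46.2500 14.0000; -59.5000 18.0000]
K = S⁻¹·BᵀPA = [-0.1528 0.0486; -0.5995 0.1796]
A−BK = [0.5718 0.4320; -2.2523 -1.7719]
AᵀP(A−BK) = [0.5124 -0.0697; -0.0697 0.0879]
P' = Q + AᵀP(A−BK) = [20.5124 5.9303; 5.9303 2.3379]
tr(P') = 22.8503

22.8503


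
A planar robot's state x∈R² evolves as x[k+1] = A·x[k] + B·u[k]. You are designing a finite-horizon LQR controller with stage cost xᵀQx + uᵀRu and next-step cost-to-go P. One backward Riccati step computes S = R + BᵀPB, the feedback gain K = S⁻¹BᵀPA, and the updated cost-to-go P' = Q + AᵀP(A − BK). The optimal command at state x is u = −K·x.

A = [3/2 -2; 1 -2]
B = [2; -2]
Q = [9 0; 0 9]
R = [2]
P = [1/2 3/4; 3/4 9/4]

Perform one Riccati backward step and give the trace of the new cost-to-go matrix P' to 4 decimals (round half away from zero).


BᵀP = [-0.5000 -3.0000]
S = R + BᵀPB = [2] + [5.0000] = [7.0000]
BᵀPA = [-3.7500 7.0000]
K = S⁻¹·BᵀPA = [-0.5357 1.0000]
A−BK = [2.5714 -4.0000; -0.0714 0.0000]
AᵀP(A−BK) = [3.6161 -6.0000; -6.0000 10.0000]
P' = Q + AᵀP(A−BK) = [12.6161 -6.0000; -6.0000 19.0000]
tr(P') = 31.6161

31.6161


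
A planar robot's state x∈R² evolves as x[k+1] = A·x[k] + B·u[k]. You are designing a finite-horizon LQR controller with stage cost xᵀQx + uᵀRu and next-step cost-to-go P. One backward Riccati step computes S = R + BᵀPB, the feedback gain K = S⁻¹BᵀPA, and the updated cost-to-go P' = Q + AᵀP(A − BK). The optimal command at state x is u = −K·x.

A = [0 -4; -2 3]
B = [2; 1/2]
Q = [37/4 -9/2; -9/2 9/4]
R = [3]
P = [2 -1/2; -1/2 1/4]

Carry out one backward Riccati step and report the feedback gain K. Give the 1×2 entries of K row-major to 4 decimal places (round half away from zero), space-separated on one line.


0.1739 -1.7516

BᵀP = [3.7500 -0.8750]
S = R + BᵀPB = [3] + [7.0625] = [10.0625]
BᵀPA = [1.7500 -17.6250]
K = S⁻¹·BᵀPA = [0.1739 -1.7516]
A−BK = [-0.3478 -0.4969; -2.0870 3.8758]
AᵀP(A−BK) = [0.6957 -2.4348; -2.4348 15.3789]
P' = Q + AᵀP(A−BK) = [9.9457 -6.9348; -6.9348 17.6289]
tr(P') = 27.5745


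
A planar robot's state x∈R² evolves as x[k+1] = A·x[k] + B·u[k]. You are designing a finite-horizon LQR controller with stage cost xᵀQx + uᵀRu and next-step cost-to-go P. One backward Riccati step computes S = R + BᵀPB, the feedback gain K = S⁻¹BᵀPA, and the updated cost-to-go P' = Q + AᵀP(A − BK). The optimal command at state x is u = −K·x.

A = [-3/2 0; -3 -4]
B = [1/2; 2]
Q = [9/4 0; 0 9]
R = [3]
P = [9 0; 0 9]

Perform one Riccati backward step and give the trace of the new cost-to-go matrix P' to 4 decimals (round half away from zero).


41.3591

BᵀP = [4.5000 18.0000]
S = R + BᵀPB = [3] + [38.2500] = [41.2500]
BᵀPA = [-60.7500 -72.0000]
K = S⁻¹·BᵀPA = [-1.4727 -1.7455]
A−BK = [-0.7636 0.8727; -0.0545 -0.5091]
AᵀP(A−BK) = [11.7818 1.9636; 1.9636 18.3273]
P' = Q + AᵀP(A−BK) = [14.0318 1.9636; 1.9636 27.3273]
tr(P') = 41.3591


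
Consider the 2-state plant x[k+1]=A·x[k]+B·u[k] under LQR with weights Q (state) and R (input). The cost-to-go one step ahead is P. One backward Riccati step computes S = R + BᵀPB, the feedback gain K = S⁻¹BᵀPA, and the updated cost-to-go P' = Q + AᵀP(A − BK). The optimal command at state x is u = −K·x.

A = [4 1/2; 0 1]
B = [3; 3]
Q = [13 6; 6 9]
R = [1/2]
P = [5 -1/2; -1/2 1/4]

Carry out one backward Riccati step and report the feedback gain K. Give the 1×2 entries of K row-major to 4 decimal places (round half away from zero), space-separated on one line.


1.3935 0.1548

BᵀP = [13.5000 -0.7500]
S = R + BᵀPB = [1/2] + [38.2500] = [38.7500]
BᵀPA = [54.0000 6.0000]
K = S⁻¹·BᵀPA = [1.3935 0.1548]
A−BK = [-0.1806 0.0355; -4.1806 0.5355]
AᵀP(A−BK) = [4.7484 -0.3613; -0.3613 0.0710]
P' = Q + AᵀP(A−BK) = [17.7484 5.6387; 5.6387 9.0710]
tr(P') = 26.8194


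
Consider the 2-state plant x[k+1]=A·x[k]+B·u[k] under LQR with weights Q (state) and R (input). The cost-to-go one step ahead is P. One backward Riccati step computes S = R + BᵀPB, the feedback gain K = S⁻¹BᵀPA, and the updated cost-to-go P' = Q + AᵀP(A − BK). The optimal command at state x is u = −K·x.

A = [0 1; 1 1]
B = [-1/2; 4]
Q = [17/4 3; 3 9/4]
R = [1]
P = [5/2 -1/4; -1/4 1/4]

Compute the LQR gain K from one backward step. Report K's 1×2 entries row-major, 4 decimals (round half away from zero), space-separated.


BᵀP = [-2.2500 1.1250]
S = R + BᵀPB = [1] + [5.6250] = [6.6250]
BᵀPA = [1.1250 -1.1250]
K = S⁻¹·BᵀPA = [0.1698 -0.1698]
A−BK = [0.0849 0.9151; 0.3208 1.6792]
AᵀP(A−BK) = [0.0590 0.1910; 0.1910 2.0590]
P' = Q + AᵀP(A−BK) = [4.3090 3.1910; 3.1910 4.3090]
tr(P') = 8.6179

0.1698 -0.1698


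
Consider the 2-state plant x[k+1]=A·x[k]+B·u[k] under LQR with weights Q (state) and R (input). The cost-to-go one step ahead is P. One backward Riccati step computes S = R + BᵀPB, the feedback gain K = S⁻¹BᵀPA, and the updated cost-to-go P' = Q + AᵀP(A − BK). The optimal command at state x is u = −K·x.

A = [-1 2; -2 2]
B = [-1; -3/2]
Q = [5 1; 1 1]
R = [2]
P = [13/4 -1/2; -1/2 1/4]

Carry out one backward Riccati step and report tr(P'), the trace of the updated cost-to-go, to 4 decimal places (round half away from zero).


11.8442

BᵀP = [-2.5000 0.1250]
S = R + BᵀPB = [2] + [2.3125] = [4.3125]
BᵀPA = [2.2500 -4.7500]
K = S⁻¹·BᵀPA = [0.5217 -1.1014]
A−BK = [-0.4783 0.8986; -1.2174 0.3478]
AᵀP(A−BK) = [1.0761 -2.0217; -2.0217 4.7681]
P' = Q + AᵀP(A−BK) = [6.0761 -1.0217; -1.0217 5.7681]
tr(P') = 11.8442


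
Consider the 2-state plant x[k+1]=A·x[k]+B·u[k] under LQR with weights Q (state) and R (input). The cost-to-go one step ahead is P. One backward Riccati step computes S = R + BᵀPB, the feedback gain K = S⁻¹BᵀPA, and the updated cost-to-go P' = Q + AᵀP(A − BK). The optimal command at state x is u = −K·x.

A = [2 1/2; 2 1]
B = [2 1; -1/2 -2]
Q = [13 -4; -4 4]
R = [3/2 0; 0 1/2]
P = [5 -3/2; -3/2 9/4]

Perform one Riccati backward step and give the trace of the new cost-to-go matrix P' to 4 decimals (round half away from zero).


BᵀP = [10.7500 -4.1250; 8.0000 -6.0000]
S = R + BᵀPB = [3/2 0; 0 1/2] + [23.5625 19.0000; 19.0000 20.0000] = [25.0625 19.0000; 19.0000 20.5000]
BᵀPA = [13.2500 1.2500; 4.0000 -2.0000]
K = S⁻¹·BᵀPA = [1.2804 0.4164; -0.9916 -0.4835]
A−BK = [0.4308 0.1506; 0.6570 0.2412]
AᵀP(A−BK) = [4.0008 1.4162; 1.4162 0.5124]
P' = Q + AᵀP(A−BK) = [17.0008 -2.5838; -2.5838 4.5124]
tr(P') = 21.5132

21.5132


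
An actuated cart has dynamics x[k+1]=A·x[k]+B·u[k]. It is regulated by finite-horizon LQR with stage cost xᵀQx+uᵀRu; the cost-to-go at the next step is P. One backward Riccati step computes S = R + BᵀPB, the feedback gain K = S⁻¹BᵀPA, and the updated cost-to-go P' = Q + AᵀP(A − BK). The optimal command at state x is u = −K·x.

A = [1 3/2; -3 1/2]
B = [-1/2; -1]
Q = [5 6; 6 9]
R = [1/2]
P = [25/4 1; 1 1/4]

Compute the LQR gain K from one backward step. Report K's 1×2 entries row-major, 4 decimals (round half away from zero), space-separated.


BᵀP = [-4.1250 -0.7500]
S = R + BᵀPB = [1/2] + [2.8125] = [3.3125]
BᵀPA = [-1.8750 -6.5625]
K = S⁻¹·BᵀPA = [-0.5660 -1.9811]
A−BK = [0.7170 0.5094; -3.5660 -1.4811]
AᵀP(A−BK) = [1.4387 1.2854; 1.2854 2.6238]
P' = Q + AᵀP(A−BK) = [6.4387 7.2854; 7.2854 11.6238]
tr(P') = 18.0625

-0.5660 -1.9811


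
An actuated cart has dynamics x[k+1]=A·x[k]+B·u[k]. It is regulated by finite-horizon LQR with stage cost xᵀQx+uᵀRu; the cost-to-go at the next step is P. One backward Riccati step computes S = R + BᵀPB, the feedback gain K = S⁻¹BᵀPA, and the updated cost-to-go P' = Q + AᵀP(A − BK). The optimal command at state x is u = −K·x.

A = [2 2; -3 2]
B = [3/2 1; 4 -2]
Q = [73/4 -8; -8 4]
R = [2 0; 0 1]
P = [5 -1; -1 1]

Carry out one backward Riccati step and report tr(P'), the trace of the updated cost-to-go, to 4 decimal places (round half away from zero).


26.9940

BᵀP = [3.5000 2.5000; 7.0000 -3.0000]
S = R + BᵀPB = [2 0; 0 1] + [15.2500 -1.5000; -1.5000 13.0000] = [17.2500 -1.5000; -1.5000 14.0000]
BᵀPA = [-0.5000 12.0000; 23.0000 8.0000]
K = S⁻¹·BᵀPA = [0.1149 0.7524; 1.6552 0.6520]
A−BK = [0.1724 0.2194; -0.1494 0.2947]
AᵀP(A−BK) = [2.9885 1.3793; 1.3793 1.7555]
P' = Q + AᵀP(A−BK) = [21.2385 -6.6207; -6.6207 5.7555]
tr(P') = 26.9940


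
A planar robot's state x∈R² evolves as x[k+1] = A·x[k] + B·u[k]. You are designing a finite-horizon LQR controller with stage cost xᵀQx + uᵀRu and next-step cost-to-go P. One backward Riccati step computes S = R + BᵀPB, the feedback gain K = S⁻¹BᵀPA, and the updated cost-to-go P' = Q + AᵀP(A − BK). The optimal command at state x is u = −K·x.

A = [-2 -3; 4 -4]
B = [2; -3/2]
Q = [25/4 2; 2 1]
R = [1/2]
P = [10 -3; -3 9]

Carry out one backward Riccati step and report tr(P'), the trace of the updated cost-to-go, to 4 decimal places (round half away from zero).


196.1802

BᵀP = [24.5000 -19.5000]
S = R + BᵀPB = [1/2] + [78.2500] = [78.7500]
BᵀPA = [-127.0000 4.5000]
K = S⁻¹·BᵀPA = [-1.6127 0.0571]
A−BK = [1.2254 -3.1143; 1.5810 -3.9143]
AᵀP(A−BK) = [27.1873 -64.7429; -64.7429 161.7429]
P' = Q + AᵀP(A−BK) = [33.4373 -62.7429; -62.7429 162.7429]
tr(P') = 196.1802


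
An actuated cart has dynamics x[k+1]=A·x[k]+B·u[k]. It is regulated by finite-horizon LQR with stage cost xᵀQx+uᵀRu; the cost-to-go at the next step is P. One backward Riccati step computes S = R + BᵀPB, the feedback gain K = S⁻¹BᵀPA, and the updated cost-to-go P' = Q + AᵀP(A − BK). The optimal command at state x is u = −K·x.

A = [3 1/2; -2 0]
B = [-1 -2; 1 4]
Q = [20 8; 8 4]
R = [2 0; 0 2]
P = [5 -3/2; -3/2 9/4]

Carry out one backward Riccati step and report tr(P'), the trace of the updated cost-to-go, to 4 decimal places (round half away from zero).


30.9819

BᵀP = [-6.5000 3.7500; -16.0000 12.0000]
S = R + BᵀPB = [2 0; 0 2] + [10.2500 28.0000; 28.0000 80.0000] = [12.2500 28.0000; 28.0000 82.0000]
BᵀPA = [-27.0000 -3.2500; -72.0000 -8.0000]
K = S⁻¹·BᵀPA = [-0.8980 -0.1927; -0.5714 -0.0317]
A−BK = [0.9592 0.2438; 1.1837 0.3197]
AᵀP(A−BK) = [6.6122 1.5102; 1.5102 0.3696]
P' = Q + AᵀP(A−BK) = [26.6122 9.5102; 9.5102 4.3696]
tr(P') = 30.9819


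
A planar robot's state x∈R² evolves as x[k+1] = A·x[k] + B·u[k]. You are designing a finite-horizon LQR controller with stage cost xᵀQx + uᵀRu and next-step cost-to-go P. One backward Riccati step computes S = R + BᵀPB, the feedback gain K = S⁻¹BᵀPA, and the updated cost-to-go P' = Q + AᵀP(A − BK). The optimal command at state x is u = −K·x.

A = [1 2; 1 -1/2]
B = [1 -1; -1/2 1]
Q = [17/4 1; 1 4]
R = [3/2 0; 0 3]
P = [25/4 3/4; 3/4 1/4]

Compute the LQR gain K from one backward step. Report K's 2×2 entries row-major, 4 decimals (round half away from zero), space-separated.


BᵀP = [5.8750 0.6250; -5.5000 -0.5000]
S = R + BᵀPB = [3/2 0; 0 3] + [5.5625 -5.2500; -5.2500 5.0000] = [7.0625 -5.2500; -5.2500 8.0000]
BᵀPA = [6.5000 11.4375; -6.0000 -10.7500]
K = S⁻¹·BᵀPA = [0.7084 1.2117; -0.2851 -0.5486]
A−BK = [0.0065 0.2397; 1.6393 0.6544]
AᵀP(A−BK) = [1.6847 2.3326; 2.3326 3.8067]
P' = Q + AᵀP(A−BK) = [5.9347 3.3326; 3.3326 7.8067]
tr(P') = 13.7414

0.7084 1.2117 -0.2851 -0.5486


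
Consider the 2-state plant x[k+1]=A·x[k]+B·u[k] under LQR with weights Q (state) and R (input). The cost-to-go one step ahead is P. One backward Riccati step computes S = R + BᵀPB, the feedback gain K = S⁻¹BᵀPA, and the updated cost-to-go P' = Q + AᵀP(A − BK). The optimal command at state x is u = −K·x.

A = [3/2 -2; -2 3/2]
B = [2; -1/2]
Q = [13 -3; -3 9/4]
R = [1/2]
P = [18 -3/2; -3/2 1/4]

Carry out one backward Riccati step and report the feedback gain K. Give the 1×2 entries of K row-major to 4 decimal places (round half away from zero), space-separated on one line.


BᵀP = [36.7500 -3.1250]
S = R + BᵀPB = [1/2] + [75.0625] = [75.5625]
BᵀPA = [61.3750 -78.1875]
K = S⁻¹·BᵀPA = [0.8122 -1.0347]
A−BK = [-0.1245 0.0695; -1.5939 0.9826]
AᵀP(A−BK) = [0.6487 -0.6179; -0.6179 0.6588]
P' = Q + AᵀP(A−BK) = [13.6487 -3.6179; -3.6179 2.9088]
tr(P') = 16.5575

0.8122 -1.0347


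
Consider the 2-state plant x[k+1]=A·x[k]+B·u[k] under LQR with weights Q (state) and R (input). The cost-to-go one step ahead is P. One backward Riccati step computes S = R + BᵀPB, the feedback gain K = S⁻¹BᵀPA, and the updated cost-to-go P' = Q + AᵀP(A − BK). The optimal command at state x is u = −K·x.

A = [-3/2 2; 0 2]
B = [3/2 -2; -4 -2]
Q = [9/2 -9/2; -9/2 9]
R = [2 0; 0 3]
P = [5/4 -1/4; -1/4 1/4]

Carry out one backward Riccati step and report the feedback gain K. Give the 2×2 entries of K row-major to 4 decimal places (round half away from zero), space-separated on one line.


BᵀP = [2.8750 -1.3750; -2.0000 0.0000]
S = R + BᵀPB = [2 0; 0 3] + [9.8125 -3.0000; -3.0000 4.0000] = [11.8125 -3.0000; -3.0000 7.0000]
BᵀPA = [-4.3125 3.0000; 3.0000 -4.0000]
K = S⁻¹·BᵀPA = [-0.2875 0.1221; 0.3053 -0.5191]
A−BK = [-0.4580 0.7786; -0.5394 1.4504]
AᵀP(A−BK) = [0.6565 -0.9160; -0.9160 1.5573]
P' = Q + AᵀP(A−BK) = [5.1565 -5.4160; -5.4160 10.5573]
tr(P') = 15.7137

-0.2875 0.1221 0.3053 -0.5191


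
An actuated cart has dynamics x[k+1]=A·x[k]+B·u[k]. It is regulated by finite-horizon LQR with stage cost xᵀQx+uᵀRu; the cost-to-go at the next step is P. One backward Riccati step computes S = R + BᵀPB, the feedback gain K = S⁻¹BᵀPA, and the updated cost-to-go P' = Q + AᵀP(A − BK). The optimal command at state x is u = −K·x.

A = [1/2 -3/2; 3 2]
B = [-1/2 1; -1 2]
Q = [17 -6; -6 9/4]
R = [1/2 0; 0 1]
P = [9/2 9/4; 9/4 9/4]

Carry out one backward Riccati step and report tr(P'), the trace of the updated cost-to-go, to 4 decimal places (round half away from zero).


BᵀP = [-4.5000 -3.3750; 9.0000 6.7500]
S = R + BᵀPB = [1/2 0; 0 1] + [5.6250 -11.2500; -11.2500 22.5000] = [6.1250 -11.2500; -11.2500 23.5000]
BᵀPA = [-12.3750 0.0000; 24.7500 0.0000]
K = S⁻¹·BᵀPA = [-0.7122 0.0000; 0.7122 0.0000]
A−BK = [-0.5683 -1.5000; 0.8633 2.0000]
AᵀP(A−BK) = [1.6835 2.2500; 2.2500 5.6250]
P' = Q + AᵀP(A−BK) = [18.6835 -3.7500; -3.7500 7.8750]
tr(P') = 26.5585

26.5585


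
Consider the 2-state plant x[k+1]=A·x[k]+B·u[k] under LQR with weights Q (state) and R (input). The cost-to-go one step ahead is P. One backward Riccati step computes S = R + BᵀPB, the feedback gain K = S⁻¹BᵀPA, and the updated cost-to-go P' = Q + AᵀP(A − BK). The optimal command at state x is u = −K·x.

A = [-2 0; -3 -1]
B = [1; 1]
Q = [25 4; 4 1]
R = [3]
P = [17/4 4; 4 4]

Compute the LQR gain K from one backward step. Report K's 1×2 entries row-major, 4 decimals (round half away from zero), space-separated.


BᵀP = [8.2500 8.0000]
S = R + BᵀPB = [3] + [16.2500] = [19.2500]
BᵀPA = [-40.5000 -8.0000]
K = S⁻¹·BᵀPA = [-2.1039 -0.4156]
A−BK = [0.1039 0.4156; -0.8961 -0.5844]
AᵀP(A−BK) = [15.7922 3.1688; 3.1688 0.6753]
P' = Q + AᵀP(A−BK) = [40.7922 7.1688; 7.1688 1.6753]
tr(P') = 42.4675

-2.1039 -0.4156


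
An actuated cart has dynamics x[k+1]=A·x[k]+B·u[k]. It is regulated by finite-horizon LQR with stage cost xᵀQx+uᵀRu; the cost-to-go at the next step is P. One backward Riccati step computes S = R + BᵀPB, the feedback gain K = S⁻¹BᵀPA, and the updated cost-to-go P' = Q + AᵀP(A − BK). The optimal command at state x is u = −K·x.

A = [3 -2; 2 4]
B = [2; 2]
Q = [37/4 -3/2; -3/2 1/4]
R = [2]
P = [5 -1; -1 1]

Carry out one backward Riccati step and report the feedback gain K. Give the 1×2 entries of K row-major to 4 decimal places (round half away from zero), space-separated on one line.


1.3333 -0.8889

BᵀP = [8.0000 0.0000]
S = R + BᵀPB = [2] + [16.0000] = [18.0000]
BᵀPA = [24.0000 -16.0000]
K = S⁻¹·BᵀPA = [1.3333 -0.8889]
A−BK = [0.3333 -0.2222; -0.6667 5.7778]
AᵀP(A−BK) = [5.0000 -8.6667; -8.6667 37.7778]
P' = Q + AᵀP(A−BK) = [14.2500 -10.1667; -10.1667 38.0278]
tr(P') = 52.2778


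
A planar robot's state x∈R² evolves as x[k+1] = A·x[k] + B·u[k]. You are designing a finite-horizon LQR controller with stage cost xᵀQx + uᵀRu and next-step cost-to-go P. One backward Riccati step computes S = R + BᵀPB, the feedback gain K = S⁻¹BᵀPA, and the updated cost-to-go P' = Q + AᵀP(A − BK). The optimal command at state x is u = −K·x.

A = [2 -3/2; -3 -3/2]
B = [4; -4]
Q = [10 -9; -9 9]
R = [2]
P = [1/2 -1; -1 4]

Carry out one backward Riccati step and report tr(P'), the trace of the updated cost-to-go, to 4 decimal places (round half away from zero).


BᵀP = [6.0000 -20.0000]
S = R + BᵀPB = [2] + [104.0000] = [106.0000]
BᵀPA = [72.0000 21.0000]
K = S⁻¹·BᵀPA = [0.6792 0.1981]
A−BK = [-0.7170 -2.2925; -0.2830 -0.7075]
AᵀP(A−BK) = [1.0943 0.7358; 0.7358 1.4646]
P' = Q + AᵀP(A−BK) = [11.0943 -8.2642; -8.2642 10.4646]
tr(P') = 21.5590

21.5590


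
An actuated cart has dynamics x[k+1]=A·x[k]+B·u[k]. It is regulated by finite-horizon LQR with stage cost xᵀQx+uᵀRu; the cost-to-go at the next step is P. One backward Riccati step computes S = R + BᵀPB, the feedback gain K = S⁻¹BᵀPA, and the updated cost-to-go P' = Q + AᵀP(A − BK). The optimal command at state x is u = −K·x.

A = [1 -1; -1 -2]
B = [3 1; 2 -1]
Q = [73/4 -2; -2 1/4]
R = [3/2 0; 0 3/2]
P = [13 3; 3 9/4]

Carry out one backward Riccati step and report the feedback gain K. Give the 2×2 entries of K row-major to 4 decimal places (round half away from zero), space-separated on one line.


BᵀP = [45.0000 13.5000; 10.0000 0.7500]
S = R + BᵀPB = [3/2 0; 0 3/2] + [162.0000 31.5000; 31.5000 9.2500] = [163.5000 31.5000; 31.5000 10.7500]
BᵀPA = [31.5000 -72.0000; 9.2500 -11.5000]
K = S⁻¹·BᵀPA = [0.0617 -0.5380; 0.6796 0.5066]
A−BK = [0.1352 0.1073; -0.4439 -0.4174]
AᵀP(A−BK) = [1.0194 0.7599; 0.7599 1.0921]
P' = Q + AᵀP(A−BK) = [19.2694 -1.2401; -1.2401 1.3421]
tr(P') = 20.6115

0.0617 -0.5380 0.6796 0.5066


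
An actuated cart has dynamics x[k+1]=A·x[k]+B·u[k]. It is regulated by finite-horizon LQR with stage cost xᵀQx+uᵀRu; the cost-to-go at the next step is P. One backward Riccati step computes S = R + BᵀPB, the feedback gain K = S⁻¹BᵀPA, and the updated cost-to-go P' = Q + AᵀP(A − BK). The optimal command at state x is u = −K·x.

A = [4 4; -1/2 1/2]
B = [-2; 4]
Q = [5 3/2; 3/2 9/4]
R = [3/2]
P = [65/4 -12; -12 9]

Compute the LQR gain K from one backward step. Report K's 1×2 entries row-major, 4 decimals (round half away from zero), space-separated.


-0.8745 -0.7255

BᵀP = [-80.5000 60.0000]
S = R + BᵀPB = [3/2] + [401.0000] = [402.5000]
BᵀPA = [-352.0000 -292.0000]
K = S⁻¹·BᵀPA = [-0.8745 -0.7255]
A−BK = [2.2509 2.5491; 2.9981 3.4019]
AᵀP(A−BK) = [2.4140 2.3860; 2.3860 2.4140]
P' = Q + AᵀP(A−BK) = [7.4140 3.8860; 3.8860 4.6640]
tr(P') = 12.0780


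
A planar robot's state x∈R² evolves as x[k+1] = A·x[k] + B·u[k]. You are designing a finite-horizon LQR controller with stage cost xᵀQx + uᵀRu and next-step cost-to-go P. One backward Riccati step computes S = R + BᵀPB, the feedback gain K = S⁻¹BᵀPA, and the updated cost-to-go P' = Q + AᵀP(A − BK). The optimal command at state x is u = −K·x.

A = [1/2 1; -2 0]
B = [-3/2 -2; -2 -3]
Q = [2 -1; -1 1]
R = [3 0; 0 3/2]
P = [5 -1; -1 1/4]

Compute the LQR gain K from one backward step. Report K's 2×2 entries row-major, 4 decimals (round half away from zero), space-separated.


BᵀP = [-5.5000 1.0000; -7.0000 1.2500]
S = R + BᵀPB = [3 0; 0 3/2] + [6.2500 8.0000; 8.0000 10.2500] = [9.2500 8.0000; 8.0000 11.7500]
BᵀPA = [-4.7500 -5.5000; -6.0000 -7.0000]
K = S⁻¹·BᵀPA = [-0.1748 -0.1930; -0.3916 -0.4643]
A−BK = [-0.5455 -0.2182; -3.5245 -1.7790]
AᵀP(A−BK) = [1.0699 0.7972; 0.7972 0.6881]
P' = Q + AᵀP(A−BK) = [3.0699 -0.2028; -0.2028 1.6881]
tr(P') = 4.7580

-0.1748 -0.1930 -0.3916 -0.4643


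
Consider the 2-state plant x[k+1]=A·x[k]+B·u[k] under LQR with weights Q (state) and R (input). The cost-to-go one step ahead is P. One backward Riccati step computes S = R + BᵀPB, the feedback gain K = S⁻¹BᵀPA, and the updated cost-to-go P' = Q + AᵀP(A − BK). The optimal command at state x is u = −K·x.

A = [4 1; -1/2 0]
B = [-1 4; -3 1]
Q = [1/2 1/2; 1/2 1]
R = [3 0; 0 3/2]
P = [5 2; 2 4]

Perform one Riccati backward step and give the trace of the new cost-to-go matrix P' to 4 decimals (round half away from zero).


BᵀP = [-11.0000 -14.0000; 22.0000 12.0000]
S = R + BᵀPB = [3 0; 0 3/2] + [53.0000 -58.0000; -58.0000 100.0000] = [56.0000 -58.0000; -58.0000 101.5000]
BᵀPA = [-37.0000 -11.0000; 82.0000 22.0000]
K = S⁻¹·BᵀPA = [0.4313 0.0688; 1.0543 0.2560]
A−BK = [0.2140 0.0446; -0.2606 -0.0498]
AᵀP(A−BK) = [2.5028 0.5489; 0.5489 0.1235]
P' = Q + AᵀP(A−BK) = [3.0028 1.0489; 1.0489 1.1235]
tr(P') = 4.1263

4.1263


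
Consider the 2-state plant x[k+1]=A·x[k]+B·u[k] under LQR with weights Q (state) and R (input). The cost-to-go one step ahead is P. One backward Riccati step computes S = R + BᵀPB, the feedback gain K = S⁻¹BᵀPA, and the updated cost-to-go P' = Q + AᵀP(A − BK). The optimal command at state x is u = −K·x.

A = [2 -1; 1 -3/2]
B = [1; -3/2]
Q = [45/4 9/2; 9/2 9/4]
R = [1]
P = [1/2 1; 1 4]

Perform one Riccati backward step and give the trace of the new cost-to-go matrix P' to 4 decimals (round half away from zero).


19.8333

BᵀP = [-1.0000 -5.0000]
S = R + BᵀPB = [1] + [6.5000] = [7.5000]
BᵀPA = [-7.0000 8.5000]
K = S⁻¹·BᵀPA = [-0.9333 1.1333]
A−BK = [2.9333 -2.1333; -0.4000 0.2000]
AᵀP(A−BK) = [3.4667 -3.0667; -3.0667 2.8667]
P' = Q + AᵀP(A−BK) = [14.7167 1.4333; 1.4333 5.1167]
tr(P') = 19.8333


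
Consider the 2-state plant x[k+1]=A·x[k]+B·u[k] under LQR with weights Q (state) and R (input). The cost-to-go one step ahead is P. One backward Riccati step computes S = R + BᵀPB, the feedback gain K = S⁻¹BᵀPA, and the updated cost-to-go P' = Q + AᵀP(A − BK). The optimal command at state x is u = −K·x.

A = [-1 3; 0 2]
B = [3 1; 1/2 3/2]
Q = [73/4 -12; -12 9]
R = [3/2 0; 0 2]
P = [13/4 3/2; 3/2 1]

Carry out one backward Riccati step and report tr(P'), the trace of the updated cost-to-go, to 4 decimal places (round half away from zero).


29.3799

BᵀP = [10.5000 5.0000; 5.5000 3.0000]
S = R + BᵀPB = [3/2 0; 0 2] + [34.0000 18.0000; 18.0000 10.0000] = [35.5000 18.0000; 18.0000 12.0000]
BᵀPA = [-10.5000 41.5000; -5.5000 22.5000]
K = S⁻¹·BᵀPA = [-0.2647 0.9118; -0.0613 0.5074]
A−BK = [-0.1446 -0.2426; 0.2243 0.7831]
AᵀP(A−BK) = [0.1336 -0.3860; -0.3860 1.9963]
P' = Q + AᵀP(A−BK) = [18.3836 -12.3860; -12.3860 10.9963]
tr(P') = 29.3799


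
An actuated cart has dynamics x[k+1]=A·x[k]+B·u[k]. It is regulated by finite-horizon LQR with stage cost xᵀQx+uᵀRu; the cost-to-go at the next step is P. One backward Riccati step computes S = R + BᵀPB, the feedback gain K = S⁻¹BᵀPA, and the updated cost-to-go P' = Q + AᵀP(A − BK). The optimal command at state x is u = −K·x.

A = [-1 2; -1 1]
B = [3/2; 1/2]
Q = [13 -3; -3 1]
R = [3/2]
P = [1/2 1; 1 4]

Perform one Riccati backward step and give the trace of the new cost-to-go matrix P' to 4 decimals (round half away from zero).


19.0732

BᵀP = [1.2500 3.5000]
S = R + BᵀPB = [3/2] + [3.6250] = [5.1250]
BᵀPA = [-4.7500 6.0000]
K = S⁻¹·BᵀPA = [-0.9268 1.1707]
A−BK = [0.3902 0.2439; -0.5366 0.4146]
AᵀP(A−BK) = [2.0976 -2.4390; -2.4390 2.9756]
P' = Q + AᵀP(A−BK) = [15.0976 -5.4390; -5.4390 3.9756]
tr(P') = 19.0732


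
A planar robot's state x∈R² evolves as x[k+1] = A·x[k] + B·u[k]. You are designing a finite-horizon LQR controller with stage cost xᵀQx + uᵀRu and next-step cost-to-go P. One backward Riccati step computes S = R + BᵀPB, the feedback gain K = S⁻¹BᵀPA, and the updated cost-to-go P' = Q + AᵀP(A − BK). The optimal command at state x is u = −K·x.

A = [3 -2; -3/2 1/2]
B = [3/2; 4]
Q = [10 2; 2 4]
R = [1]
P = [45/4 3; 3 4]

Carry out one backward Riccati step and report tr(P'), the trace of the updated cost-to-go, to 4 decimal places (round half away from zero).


BᵀP = [28.8750 20.5000]
S = R + BᵀPB = [1] + [125.3125] = [126.3125]
BᵀPA = [55.8750 -47.5000]
K = S⁻¹·BᵀPA = [0.4424 -0.3761]
A−BK = [2.3365 -1.4359; -3.2694 2.0042]
AᵀP(A−BK) = [58.5334 -35.9881; -35.9881 22.1376]
P' = Q + AᵀP(A−BK) = [68.5334 -33.9881; -33.9881 26.1376]
tr(P') = 94.6710

94.6710


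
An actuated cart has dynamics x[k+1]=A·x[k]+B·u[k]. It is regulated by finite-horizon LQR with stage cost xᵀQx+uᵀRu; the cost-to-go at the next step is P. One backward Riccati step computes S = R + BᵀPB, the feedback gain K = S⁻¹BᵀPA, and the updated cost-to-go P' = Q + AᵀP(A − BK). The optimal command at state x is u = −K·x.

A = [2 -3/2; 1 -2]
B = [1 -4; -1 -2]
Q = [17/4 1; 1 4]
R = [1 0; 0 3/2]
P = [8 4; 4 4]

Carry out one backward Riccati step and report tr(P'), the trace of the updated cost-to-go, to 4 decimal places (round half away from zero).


9.6082

BᵀP = [4.0000 0.0000; -40.0000 -24.0000]
S = R + BᵀPB = [1 0; 0 3/2] + [4.0000 -16.0000; -16.0000 208.0000] = [5.0000 -16.0000; -16.0000 209.5000]
BᵀPA = [8.0000 -6.0000; -104.0000 108.0000]
K = S⁻¹·BᵀPA = [0.0152 0.5951; -0.4953 0.5610]
A−BK = [0.0038 0.1488; 0.0246 -0.2830]
AᵀP(A−BK) = [0.3714 -0.4207; -0.4207 0.9867]
P' = Q + AᵀP(A−BK) = [4.6214 0.5793; 0.5793 4.9867]
tr(P') = 9.6082


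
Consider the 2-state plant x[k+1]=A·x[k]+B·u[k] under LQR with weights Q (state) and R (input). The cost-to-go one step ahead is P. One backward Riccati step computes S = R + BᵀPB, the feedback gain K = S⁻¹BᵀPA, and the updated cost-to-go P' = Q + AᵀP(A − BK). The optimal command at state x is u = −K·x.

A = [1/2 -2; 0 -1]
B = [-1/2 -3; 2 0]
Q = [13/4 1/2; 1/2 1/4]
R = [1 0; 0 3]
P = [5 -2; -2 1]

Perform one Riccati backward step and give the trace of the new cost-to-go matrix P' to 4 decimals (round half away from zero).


BᵀP = [-6.5000 3.0000; -15.0000 6.0000]
S = R + BᵀPB = [1 0; 0 3] + [9.2500 19.5000; 19.5000 45.0000] = [10.2500 19.5000; 19.5000 48.0000]
BᵀPA = [-3.2500 10.0000; -7.5000 24.0000]
K = S⁻¹·BᵀPA = [-0.0872 0.1074; -0.1208 0.4564]
A−BK = [0.0940 -0.5772; 0.1745 -1.2148]
AᵀP(A−BK) = [0.0604 -0.2282; -0.2282 0.9732]
P' = Q + AᵀP(A−BK) = [3.3104 0.2718; 0.2718 1.2232]
tr(P') = 4.5336

4.5336


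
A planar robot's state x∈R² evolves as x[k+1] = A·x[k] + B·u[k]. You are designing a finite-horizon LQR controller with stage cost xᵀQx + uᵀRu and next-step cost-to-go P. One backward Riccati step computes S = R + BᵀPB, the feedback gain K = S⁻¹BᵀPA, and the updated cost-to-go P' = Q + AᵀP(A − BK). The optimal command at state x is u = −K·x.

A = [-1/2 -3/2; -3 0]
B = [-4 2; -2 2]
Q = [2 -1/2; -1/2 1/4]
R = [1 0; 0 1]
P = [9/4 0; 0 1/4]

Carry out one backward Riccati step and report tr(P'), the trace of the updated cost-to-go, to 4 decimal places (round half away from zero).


BᵀP = [-9.0000 -0.5000; 4.5000 0.5000]
S = R + BᵀPB = [1 0; 0 1] + [37.0000 -19.0000; -19.0000 10.0000] = [38.0000 -19.0000; -19.0000 11.0000]
BᵀPA = [6.0000 13.5000; -3.7500 -6.7500]
K = S⁻¹·BᵀPA = [-0.0921 0.3553; -0.5000 0.0000]
A−BK = [0.1316 -0.0789; -2.1842 0.7105]
AᵀP(A−BK) = [1.4901 -0.4441; -0.4441 0.2664]
P' = Q + AᵀP(A−BK) = [3.4901 -0.9441; -0.9441 0.5164]
tr(P') = 4.0066

4.0066
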